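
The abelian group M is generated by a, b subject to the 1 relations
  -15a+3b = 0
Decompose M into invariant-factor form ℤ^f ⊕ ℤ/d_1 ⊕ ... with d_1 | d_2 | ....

rank_ℚ(R)=1; free=2−1=1
SNF(R) diag = [3] → torsion [3]

Answer: M ≅ ℤ^1 ⊕ ℤ/3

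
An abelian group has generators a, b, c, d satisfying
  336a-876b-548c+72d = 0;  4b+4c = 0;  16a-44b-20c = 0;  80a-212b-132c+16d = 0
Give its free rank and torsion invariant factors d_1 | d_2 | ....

rank_ℚ(R)=4; free=4−4=0
SNF(R) diag = [4, 8, 8, 16] → torsion [4, 8, 8, 16]

Answer: M ≅ ℤ/4 ⊕ ℤ/8 ⊕ ℤ/8 ⊕ ℤ/16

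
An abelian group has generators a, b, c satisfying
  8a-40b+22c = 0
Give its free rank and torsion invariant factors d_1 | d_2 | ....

Answer: M ≅ ℤ^2 ⊕ ℤ/2

Derivation:
rank_ℚ(R)=1; free=3−1=2
SNF(R) diag = [2] → torsion [2]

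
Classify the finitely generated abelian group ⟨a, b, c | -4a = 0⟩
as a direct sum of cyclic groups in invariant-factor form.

Answer: M ≅ ℤ^2 ⊕ ℤ/4

Derivation:
rank_ℚ(R)=1; free=3−1=2
SNF(R) diag = [4] → torsion [4]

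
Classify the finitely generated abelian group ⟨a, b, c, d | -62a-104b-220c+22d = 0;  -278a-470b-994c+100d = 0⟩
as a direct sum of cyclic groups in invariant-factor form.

Answer: M ≅ ℤ^2 ⊕ ℤ/2 ⊕ ℤ/6

Derivation:
rank_ℚ(R)=2; free=4−2=2
SNF(R) diag = [2, 6] → torsion [2, 6]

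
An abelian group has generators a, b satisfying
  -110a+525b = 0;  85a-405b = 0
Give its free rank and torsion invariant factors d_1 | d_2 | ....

Answer: M ≅ ℤ/5 ⊕ ℤ/15

Derivation:
rank_ℚ(R)=2; free=2−2=0
SNF(R) diag = [5, 15] → torsion [5, 15]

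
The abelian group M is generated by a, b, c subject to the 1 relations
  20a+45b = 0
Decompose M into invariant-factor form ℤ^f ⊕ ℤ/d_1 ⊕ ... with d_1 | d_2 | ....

Answer: M ≅ ℤ^2 ⊕ ℤ/5

Derivation:
rank_ℚ(R)=1; free=3−1=2
SNF(R) diag = [5] → torsion [5]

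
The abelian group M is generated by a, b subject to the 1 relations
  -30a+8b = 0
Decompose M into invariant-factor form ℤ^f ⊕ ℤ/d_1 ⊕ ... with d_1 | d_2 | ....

Answer: M ≅ ℤ^1 ⊕ ℤ/2

Derivation:
rank_ℚ(R)=1; free=2−1=1
SNF(R) diag = [2] → torsion [2]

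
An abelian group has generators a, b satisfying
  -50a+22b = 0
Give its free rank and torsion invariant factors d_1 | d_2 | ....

rank_ℚ(R)=1; free=2−1=1
SNF(R) diag = [2] → torsion [2]

Answer: M ≅ ℤ^1 ⊕ ℤ/2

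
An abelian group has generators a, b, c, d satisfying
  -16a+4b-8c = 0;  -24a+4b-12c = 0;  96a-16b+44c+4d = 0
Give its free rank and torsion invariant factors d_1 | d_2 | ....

Answer: M ≅ ℤ^1 ⊕ ℤ/4 ⊕ ℤ/4 ⊕ ℤ/4

Derivation:
rank_ℚ(R)=3; free=4−3=1
SNF(R) diag = [4, 4, 4] → torsion [4, 4, 4]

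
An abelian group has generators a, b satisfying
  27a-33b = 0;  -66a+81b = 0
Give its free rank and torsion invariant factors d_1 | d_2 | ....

Answer: M ≅ ℤ/3 ⊕ ℤ/3

Derivation:
rank_ℚ(R)=2; free=2−2=0
SNF(R) diag = [3, 3] → torsion [3, 3]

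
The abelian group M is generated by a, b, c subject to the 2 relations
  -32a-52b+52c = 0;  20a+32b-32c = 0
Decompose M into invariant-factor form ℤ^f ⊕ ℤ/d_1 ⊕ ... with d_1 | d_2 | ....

Answer: M ≅ ℤ^1 ⊕ ℤ/4 ⊕ ℤ/4

Derivation:
rank_ℚ(R)=2; free=3−2=1
SNF(R) diag = [4, 4] → torsion [4, 4]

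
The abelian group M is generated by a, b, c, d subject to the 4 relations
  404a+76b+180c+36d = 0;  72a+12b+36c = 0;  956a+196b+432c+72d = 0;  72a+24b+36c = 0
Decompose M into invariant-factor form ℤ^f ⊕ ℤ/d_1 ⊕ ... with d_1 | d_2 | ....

Answer: M ≅ ℤ/4 ⊕ ℤ/12 ⊕ ℤ/36 ⊕ ℤ/36

Derivation:
rank_ℚ(R)=4; free=4−4=0
SNF(R) diag = [4, 12, 36, 36] → torsion [4, 12, 36, 36]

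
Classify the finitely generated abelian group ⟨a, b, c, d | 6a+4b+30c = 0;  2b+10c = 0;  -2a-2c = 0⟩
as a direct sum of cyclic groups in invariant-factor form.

Answer: M ≅ ℤ^1 ⊕ ℤ/2 ⊕ ℤ/2 ⊕ ℤ/4

Derivation:
rank_ℚ(R)=3; free=4−3=1
SNF(R) diag = [2, 2, 4] → torsion [2, 2, 4]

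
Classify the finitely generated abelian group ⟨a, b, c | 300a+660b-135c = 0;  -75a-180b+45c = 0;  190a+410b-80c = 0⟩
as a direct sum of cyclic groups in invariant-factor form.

Answer: M ≅ ℤ/5 ⊕ ℤ/15 ⊕ ℤ/30

Derivation:
rank_ℚ(R)=3; free=3−3=0
SNF(R) diag = [5, 15, 30] → torsion [5, 15, 30]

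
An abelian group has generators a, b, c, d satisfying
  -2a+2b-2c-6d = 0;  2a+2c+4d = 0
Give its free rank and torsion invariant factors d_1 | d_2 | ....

Answer: M ≅ ℤ^2 ⊕ ℤ/2 ⊕ ℤ/2

Derivation:
rank_ℚ(R)=2; free=4−2=2
SNF(R) diag = [2, 2] → torsion [2, 2]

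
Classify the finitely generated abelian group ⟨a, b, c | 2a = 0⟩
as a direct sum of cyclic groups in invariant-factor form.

rank_ℚ(R)=1; free=3−1=2
SNF(R) diag = [2] → torsion [2]

Answer: M ≅ ℤ^2 ⊕ ℤ/2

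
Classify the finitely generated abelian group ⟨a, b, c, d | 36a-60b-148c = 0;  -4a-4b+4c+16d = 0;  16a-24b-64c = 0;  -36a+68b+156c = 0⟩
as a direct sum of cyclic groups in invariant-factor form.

rank_ℚ(R)=4; free=4−4=0
SNF(R) diag = [4, 8, 8, 16] → torsion [4, 8, 8, 16]

Answer: M ≅ ℤ/4 ⊕ ℤ/8 ⊕ ℤ/8 ⊕ ℤ/16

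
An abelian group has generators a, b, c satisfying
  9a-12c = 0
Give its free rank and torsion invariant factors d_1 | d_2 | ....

rank_ℚ(R)=1; free=3−1=2
SNF(R) diag = [3] → torsion [3]

Answer: M ≅ ℤ^2 ⊕ ℤ/3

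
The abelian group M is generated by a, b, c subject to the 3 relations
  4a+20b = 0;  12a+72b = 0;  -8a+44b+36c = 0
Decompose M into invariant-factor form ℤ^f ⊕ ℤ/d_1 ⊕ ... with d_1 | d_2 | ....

rank_ℚ(R)=3; free=3−3=0
SNF(R) diag = [4, 12, 36] → torsion [4, 12, 36]

Answer: M ≅ ℤ/4 ⊕ ℤ/12 ⊕ ℤ/36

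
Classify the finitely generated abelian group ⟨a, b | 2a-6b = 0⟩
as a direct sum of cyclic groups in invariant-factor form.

rank_ℚ(R)=1; free=2−1=1
SNF(R) diag = [2] → torsion [2]

Answer: M ≅ ℤ^1 ⊕ ℤ/2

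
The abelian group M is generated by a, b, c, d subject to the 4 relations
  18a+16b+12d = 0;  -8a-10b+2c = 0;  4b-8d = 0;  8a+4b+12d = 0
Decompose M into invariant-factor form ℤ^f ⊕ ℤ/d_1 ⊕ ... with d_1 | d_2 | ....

rank_ℚ(R)=4; free=4−4=0
SNF(R) diag = [2, 2, 4, 4] → torsion [2, 2, 4, 4]

Answer: M ≅ ℤ/2 ⊕ ℤ/2 ⊕ ℤ/4 ⊕ ℤ/4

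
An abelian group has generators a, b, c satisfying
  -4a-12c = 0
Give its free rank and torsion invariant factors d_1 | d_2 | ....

Answer: M ≅ ℤ^2 ⊕ ℤ/4

Derivation:
rank_ℚ(R)=1; free=3−1=2
SNF(R) diag = [4] → torsion [4]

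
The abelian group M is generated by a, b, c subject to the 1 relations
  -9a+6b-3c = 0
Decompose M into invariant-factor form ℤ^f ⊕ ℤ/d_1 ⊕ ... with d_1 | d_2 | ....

Answer: M ≅ ℤ^2 ⊕ ℤ/3

Derivation:
rank_ℚ(R)=1; free=3−1=2
SNF(R) diag = [3] → torsion [3]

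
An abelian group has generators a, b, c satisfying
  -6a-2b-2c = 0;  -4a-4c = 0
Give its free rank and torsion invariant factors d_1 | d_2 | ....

rank_ℚ(R)=2; free=3−2=1
SNF(R) diag = [2, 4] → torsion [2, 4]

Answer: M ≅ ℤ^1 ⊕ ℤ/2 ⊕ ℤ/4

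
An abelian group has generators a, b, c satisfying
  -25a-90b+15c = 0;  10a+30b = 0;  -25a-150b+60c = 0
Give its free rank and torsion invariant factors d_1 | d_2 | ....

Answer: M ≅ ℤ/5 ⊕ ℤ/15 ⊕ ℤ/30

Derivation:
rank_ℚ(R)=3; free=3−3=0
SNF(R) diag = [5, 15, 30] → torsion [5, 15, 30]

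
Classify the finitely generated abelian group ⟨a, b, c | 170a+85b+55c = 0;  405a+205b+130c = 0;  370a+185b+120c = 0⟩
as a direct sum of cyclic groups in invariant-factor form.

rank_ℚ(R)=3; free=3−3=0
SNF(R) diag = [5, 5, 5] → torsion [5, 5, 5]

Answer: M ≅ ℤ/5 ⊕ ℤ/5 ⊕ ℤ/5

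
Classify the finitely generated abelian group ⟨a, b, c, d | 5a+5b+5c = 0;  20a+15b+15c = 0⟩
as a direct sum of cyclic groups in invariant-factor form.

rank_ℚ(R)=2; free=4−2=2
SNF(R) diag = [5, 5] → torsion [5, 5]

Answer: M ≅ ℤ^2 ⊕ ℤ/5 ⊕ ℤ/5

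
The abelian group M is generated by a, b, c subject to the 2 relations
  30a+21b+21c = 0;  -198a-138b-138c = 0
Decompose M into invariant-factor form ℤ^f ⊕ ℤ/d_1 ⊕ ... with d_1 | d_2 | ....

rank_ℚ(R)=2; free=3−2=1
SNF(R) diag = [3, 6] → torsion [3, 6]

Answer: M ≅ ℤ^1 ⊕ ℤ/3 ⊕ ℤ/6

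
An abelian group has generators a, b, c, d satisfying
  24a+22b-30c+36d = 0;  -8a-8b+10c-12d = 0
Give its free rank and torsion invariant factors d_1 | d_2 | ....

rank_ℚ(R)=2; free=4−2=2
SNF(R) diag = [2, 2] → torsion [2, 2]

Answer: M ≅ ℤ^2 ⊕ ℤ/2 ⊕ ℤ/2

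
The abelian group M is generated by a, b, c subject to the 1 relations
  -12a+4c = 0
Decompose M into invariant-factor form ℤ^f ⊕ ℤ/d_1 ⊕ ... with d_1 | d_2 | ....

rank_ℚ(R)=1; free=3−1=2
SNF(R) diag = [4] → torsion [4]

Answer: M ≅ ℤ^2 ⊕ ℤ/4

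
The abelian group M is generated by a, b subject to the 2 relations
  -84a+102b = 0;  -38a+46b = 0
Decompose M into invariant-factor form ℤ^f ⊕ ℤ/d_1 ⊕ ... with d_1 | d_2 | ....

Answer: M ≅ ℤ/2 ⊕ ℤ/6

Derivation:
rank_ℚ(R)=2; free=2−2=0
SNF(R) diag = [2, 6] → torsion [2, 6]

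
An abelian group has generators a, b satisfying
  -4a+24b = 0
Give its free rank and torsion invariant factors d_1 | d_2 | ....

rank_ℚ(R)=1; free=2−1=1
SNF(R) diag = [4] → torsion [4]

Answer: M ≅ ℤ^1 ⊕ ℤ/4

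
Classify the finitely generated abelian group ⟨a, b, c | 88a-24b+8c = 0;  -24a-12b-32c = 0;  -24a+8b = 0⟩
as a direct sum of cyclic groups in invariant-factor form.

Answer: M ≅ ℤ/4 ⊕ ℤ/8 ⊕ ℤ/8

Derivation:
rank_ℚ(R)=3; free=3−3=0
SNF(R) diag = [4, 8, 8] → torsion [4, 8, 8]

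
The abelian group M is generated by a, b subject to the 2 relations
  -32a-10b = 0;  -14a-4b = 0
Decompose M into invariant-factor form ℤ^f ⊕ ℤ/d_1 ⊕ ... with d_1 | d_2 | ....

rank_ℚ(R)=2; free=2−2=0
SNF(R) diag = [2, 6] → torsion [2, 6]

Answer: M ≅ ℤ/2 ⊕ ℤ/6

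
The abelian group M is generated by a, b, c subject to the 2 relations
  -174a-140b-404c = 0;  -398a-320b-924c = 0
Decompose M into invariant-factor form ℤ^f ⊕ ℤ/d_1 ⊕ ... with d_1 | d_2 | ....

Answer: M ≅ ℤ^1 ⊕ ℤ/2 ⊕ ℤ/4

Derivation:
rank_ℚ(R)=2; free=3−2=1
SNF(R) diag = [2, 4] → torsion [2, 4]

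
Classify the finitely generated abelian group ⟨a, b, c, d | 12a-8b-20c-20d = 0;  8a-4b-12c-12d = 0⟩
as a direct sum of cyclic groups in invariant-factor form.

rank_ℚ(R)=2; free=4−2=2
SNF(R) diag = [4, 4] → torsion [4, 4]

Answer: M ≅ ℤ^2 ⊕ ℤ/4 ⊕ ℤ/4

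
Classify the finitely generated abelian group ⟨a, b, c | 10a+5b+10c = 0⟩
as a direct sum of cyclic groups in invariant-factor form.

Answer: M ≅ ℤ^2 ⊕ ℤ/5

Derivation:
rank_ℚ(R)=1; free=3−1=2
SNF(R) diag = [5] → torsion [5]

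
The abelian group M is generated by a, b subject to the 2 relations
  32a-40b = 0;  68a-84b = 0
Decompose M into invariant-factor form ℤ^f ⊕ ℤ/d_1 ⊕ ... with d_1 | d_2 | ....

rank_ℚ(R)=2; free=2−2=0
SNF(R) diag = [4, 8] → torsion [4, 8]

Answer: M ≅ ℤ/4 ⊕ ℤ/8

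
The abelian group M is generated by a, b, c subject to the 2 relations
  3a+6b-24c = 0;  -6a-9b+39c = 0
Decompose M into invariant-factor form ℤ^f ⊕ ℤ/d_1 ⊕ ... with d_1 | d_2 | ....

Answer: M ≅ ℤ^1 ⊕ ℤ/3 ⊕ ℤ/3

Derivation:
rank_ℚ(R)=2; free=3−2=1
SNF(R) diag = [3, 3] → torsion [3, 3]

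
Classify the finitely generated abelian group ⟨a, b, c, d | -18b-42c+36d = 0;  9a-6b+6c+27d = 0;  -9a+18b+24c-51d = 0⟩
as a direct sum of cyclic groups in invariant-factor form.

Answer: M ≅ ℤ^1 ⊕ ℤ/3 ⊕ ℤ/6 ⊕ ℤ/6

Derivation:
rank_ℚ(R)=3; free=4−3=1
SNF(R) diag = [3, 6, 6] → torsion [3, 6, 6]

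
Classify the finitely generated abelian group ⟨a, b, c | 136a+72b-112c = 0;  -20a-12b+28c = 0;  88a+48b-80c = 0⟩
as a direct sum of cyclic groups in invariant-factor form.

rank_ℚ(R)=3; free=3−3=0
SNF(R) diag = [4, 8, 24] → torsion [4, 8, 24]

Answer: M ≅ ℤ/4 ⊕ ℤ/8 ⊕ ℤ/24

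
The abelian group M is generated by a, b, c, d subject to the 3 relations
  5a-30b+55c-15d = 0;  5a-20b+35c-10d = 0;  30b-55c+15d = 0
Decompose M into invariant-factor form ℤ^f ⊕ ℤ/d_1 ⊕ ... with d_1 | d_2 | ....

rank_ℚ(R)=3; free=4−3=1
SNF(R) diag = [5, 5, 5] → torsion [5, 5, 5]

Answer: M ≅ ℤ^1 ⊕ ℤ/5 ⊕ ℤ/5 ⊕ ℤ/5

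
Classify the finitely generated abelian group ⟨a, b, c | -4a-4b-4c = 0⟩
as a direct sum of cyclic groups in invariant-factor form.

rank_ℚ(R)=1; free=3−1=2
SNF(R) diag = [4] → torsion [4]

Answer: M ≅ ℤ^2 ⊕ ℤ/4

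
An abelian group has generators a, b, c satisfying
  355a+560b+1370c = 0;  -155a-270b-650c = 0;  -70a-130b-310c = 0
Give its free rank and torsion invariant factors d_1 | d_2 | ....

rank_ℚ(R)=3; free=3−3=0
SNF(R) diag = [5, 10, 10] → torsion [5, 10, 10]

Answer: M ≅ ℤ/5 ⊕ ℤ/10 ⊕ ℤ/10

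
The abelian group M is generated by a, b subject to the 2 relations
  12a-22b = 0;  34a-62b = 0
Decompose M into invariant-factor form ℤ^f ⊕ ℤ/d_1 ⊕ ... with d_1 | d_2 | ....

Answer: M ≅ ℤ/2 ⊕ ℤ/2

Derivation:
rank_ℚ(R)=2; free=2−2=0
SNF(R) diag = [2, 2] → torsion [2, 2]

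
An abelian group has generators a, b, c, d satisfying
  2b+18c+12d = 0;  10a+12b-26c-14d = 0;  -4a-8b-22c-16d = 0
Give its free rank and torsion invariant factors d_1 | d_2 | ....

Answer: M ≅ ℤ^1 ⊕ ℤ/2 ⊕ ℤ/2 ⊕ ℤ/6

Derivation:
rank_ℚ(R)=3; free=4−3=1
SNF(R) diag = [2, 2, 6] → torsion [2, 2, 6]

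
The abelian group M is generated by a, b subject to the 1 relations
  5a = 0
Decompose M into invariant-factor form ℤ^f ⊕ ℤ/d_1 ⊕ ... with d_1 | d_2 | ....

rank_ℚ(R)=1; free=2−1=1
SNF(R) diag = [5] → torsion [5]

Answer: M ≅ ℤ^1 ⊕ ℤ/5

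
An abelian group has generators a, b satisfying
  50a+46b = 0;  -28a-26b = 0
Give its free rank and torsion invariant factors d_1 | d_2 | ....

Answer: M ≅ ℤ/2 ⊕ ℤ/6

Derivation:
rank_ℚ(R)=2; free=2−2=0
SNF(R) diag = [2, 6] → torsion [2, 6]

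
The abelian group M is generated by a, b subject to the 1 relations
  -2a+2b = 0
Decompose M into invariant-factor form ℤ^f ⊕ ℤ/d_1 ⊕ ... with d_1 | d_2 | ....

Answer: M ≅ ℤ^1 ⊕ ℤ/2

Derivation:
rank_ℚ(R)=1; free=2−1=1
SNF(R) diag = [2] → torsion [2]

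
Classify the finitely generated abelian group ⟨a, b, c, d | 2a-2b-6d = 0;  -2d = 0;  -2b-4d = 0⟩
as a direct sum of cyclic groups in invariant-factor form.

rank_ℚ(R)=3; free=4−3=1
SNF(R) diag = [2, 2, 2] → torsion [2, 2, 2]

Answer: M ≅ ℤ^1 ⊕ ℤ/2 ⊕ ℤ/2 ⊕ ℤ/2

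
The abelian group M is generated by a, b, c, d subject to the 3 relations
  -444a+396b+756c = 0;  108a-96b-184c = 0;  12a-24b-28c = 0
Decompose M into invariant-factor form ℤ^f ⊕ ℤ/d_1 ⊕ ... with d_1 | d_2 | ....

Answer: M ≅ ℤ^1 ⊕ ℤ/4 ⊕ ℤ/12 ⊕ ℤ/36

Derivation:
rank_ℚ(R)=3; free=4−3=1
SNF(R) diag = [4, 12, 36] → torsion [4, 12, 36]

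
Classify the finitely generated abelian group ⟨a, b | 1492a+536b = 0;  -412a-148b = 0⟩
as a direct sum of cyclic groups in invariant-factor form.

rank_ℚ(R)=2; free=2−2=0
SNF(R) diag = [4, 4] → torsion [4, 4]

Answer: M ≅ ℤ/4 ⊕ ℤ/4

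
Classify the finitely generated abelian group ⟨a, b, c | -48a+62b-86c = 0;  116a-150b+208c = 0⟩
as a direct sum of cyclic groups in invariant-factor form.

Answer: M ≅ ℤ^1 ⊕ ℤ/2 ⊕ ℤ/2

Derivation:
rank_ℚ(R)=2; free=3−2=1
SNF(R) diag = [2, 2] → torsion [2, 2]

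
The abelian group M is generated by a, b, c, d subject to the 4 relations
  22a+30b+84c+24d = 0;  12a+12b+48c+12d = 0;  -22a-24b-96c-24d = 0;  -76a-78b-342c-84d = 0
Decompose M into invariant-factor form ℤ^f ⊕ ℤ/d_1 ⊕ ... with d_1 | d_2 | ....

Answer: M ≅ ℤ/2 ⊕ ℤ/6 ⊕ ℤ/6 ⊕ ℤ/12

Derivation:
rank_ℚ(R)=4; free=4−4=0
SNF(R) diag = [2, 6, 6, 12] → torsion [2, 6, 6, 12]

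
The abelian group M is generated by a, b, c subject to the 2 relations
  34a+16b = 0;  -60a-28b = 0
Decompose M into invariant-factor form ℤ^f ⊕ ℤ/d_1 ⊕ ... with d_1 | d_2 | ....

rank_ℚ(R)=2; free=3−2=1
SNF(R) diag = [2, 4] → torsion [2, 4]

Answer: M ≅ ℤ^1 ⊕ ℤ/2 ⊕ ℤ/4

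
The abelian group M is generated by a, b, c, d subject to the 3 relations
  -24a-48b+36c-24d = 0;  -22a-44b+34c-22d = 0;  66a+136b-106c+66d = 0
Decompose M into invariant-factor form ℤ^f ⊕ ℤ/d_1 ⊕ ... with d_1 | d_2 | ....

Answer: M ≅ ℤ^1 ⊕ ℤ/2 ⊕ ℤ/4 ⊕ ℤ/12

Derivation:
rank_ℚ(R)=3; free=4−3=1
SNF(R) diag = [2, 4, 12] → torsion [2, 4, 12]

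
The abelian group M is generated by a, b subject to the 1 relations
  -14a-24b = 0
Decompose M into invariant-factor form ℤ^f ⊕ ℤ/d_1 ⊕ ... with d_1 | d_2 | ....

Answer: M ≅ ℤ^1 ⊕ ℤ/2

Derivation:
rank_ℚ(R)=1; free=2−1=1
SNF(R) diag = [2] → torsion [2]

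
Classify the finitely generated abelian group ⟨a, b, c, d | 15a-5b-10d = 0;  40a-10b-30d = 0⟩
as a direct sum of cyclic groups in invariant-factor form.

rank_ℚ(R)=2; free=4−2=2
SNF(R) diag = [5, 10] → torsion [5, 10]

Answer: M ≅ ℤ^2 ⊕ ℤ/5 ⊕ ℤ/10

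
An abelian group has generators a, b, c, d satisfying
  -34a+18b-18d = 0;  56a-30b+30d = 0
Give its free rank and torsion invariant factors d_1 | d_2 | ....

rank_ℚ(R)=2; free=4−2=2
SNF(R) diag = [2, 6] → torsion [2, 6]

Answer: M ≅ ℤ^2 ⊕ ℤ/2 ⊕ ℤ/6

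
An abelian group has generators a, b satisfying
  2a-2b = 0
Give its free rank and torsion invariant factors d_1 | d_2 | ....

rank_ℚ(R)=1; free=2−1=1
SNF(R) diag = [2] → torsion [2]

Answer: M ≅ ℤ^1 ⊕ ℤ/2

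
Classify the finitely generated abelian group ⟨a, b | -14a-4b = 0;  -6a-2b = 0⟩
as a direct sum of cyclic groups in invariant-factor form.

Answer: M ≅ ℤ/2 ⊕ ℤ/2

Derivation:
rank_ℚ(R)=2; free=2−2=0
SNF(R) diag = [2, 2] → torsion [2, 2]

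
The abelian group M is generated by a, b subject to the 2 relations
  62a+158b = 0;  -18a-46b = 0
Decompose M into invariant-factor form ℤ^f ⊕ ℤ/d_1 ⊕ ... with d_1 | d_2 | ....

rank_ℚ(R)=2; free=2−2=0
SNF(R) diag = [2, 4] → torsion [2, 4]

Answer: M ≅ ℤ/2 ⊕ ℤ/4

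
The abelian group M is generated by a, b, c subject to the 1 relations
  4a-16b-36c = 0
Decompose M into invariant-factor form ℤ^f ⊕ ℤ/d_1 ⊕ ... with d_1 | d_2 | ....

rank_ℚ(R)=1; free=3−1=2
SNF(R) diag = [4] → torsion [4]

Answer: M ≅ ℤ^2 ⊕ ℤ/4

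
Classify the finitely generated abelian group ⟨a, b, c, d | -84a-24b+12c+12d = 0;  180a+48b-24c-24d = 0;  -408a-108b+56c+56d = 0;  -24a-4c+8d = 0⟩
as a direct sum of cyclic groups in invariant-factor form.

rank_ℚ(R)=4; free=4−4=0
SNF(R) diag = [4, 12, 12, 12] → torsion [4, 12, 12, 12]

Answer: M ≅ ℤ/4 ⊕ ℤ/12 ⊕ ℤ/12 ⊕ ℤ/12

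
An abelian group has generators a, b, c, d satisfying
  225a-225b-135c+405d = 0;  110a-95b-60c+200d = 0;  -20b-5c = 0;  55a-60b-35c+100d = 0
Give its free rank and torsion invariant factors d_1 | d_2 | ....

Answer: M ≅ ℤ/5 ⊕ ℤ/5 ⊕ ℤ/15 ⊕ ℤ/45

Derivation:
rank_ℚ(R)=4; free=4−4=0
SNF(R) diag = [5, 5, 15, 45] → torsion [5, 5, 15, 45]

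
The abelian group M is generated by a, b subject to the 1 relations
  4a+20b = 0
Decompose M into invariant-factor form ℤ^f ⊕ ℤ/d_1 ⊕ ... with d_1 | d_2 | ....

rank_ℚ(R)=1; free=2−1=1
SNF(R) diag = [4] → torsion [4]

Answer: M ≅ ℤ^1 ⊕ ℤ/4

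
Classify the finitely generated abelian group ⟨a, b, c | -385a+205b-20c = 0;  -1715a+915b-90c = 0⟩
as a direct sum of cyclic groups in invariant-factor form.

rank_ℚ(R)=2; free=3−2=1
SNF(R) diag = [5, 10] → torsion [5, 10]

Answer: M ≅ ℤ^1 ⊕ ℤ/5 ⊕ ℤ/10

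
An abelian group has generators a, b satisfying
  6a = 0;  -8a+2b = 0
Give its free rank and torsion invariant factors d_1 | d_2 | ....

rank_ℚ(R)=2; free=2−2=0
SNF(R) diag = [2, 6] → torsion [2, 6]

Answer: M ≅ ℤ/2 ⊕ ℤ/6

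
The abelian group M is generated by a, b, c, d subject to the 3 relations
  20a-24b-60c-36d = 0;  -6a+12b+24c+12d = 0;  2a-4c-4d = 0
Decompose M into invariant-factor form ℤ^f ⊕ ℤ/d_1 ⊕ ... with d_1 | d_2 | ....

Answer: M ≅ ℤ^1 ⊕ ℤ/2 ⊕ ℤ/4 ⊕ ℤ/12

Derivation:
rank_ℚ(R)=3; free=4−3=1
SNF(R) diag = [2, 4, 12] → torsion [2, 4, 12]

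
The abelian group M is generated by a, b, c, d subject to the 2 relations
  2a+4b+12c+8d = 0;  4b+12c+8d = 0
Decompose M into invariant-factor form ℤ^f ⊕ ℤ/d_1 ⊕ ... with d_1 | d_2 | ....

Answer: M ≅ ℤ^2 ⊕ ℤ/2 ⊕ ℤ/4

Derivation:
rank_ℚ(R)=2; free=4−2=2
SNF(R) diag = [2, 4] → torsion [2, 4]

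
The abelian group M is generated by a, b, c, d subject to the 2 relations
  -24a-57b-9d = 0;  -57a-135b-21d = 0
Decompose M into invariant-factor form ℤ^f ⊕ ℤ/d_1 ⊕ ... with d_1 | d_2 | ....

rank_ℚ(R)=2; free=4−2=2
SNF(R) diag = [3, 3] → torsion [3, 3]

Answer: M ≅ ℤ^2 ⊕ ℤ/3 ⊕ ℤ/3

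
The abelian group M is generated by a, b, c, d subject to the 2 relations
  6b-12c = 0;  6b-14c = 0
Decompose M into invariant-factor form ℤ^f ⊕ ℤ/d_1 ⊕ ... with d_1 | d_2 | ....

Answer: M ≅ ℤ^2 ⊕ ℤ/2 ⊕ ℤ/6

Derivation:
rank_ℚ(R)=2; free=4−2=2
SNF(R) diag = [2, 6] → torsion [2, 6]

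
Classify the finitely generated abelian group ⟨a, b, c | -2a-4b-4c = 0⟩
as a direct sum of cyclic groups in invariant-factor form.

rank_ℚ(R)=1; free=3−1=2
SNF(R) diag = [2] → torsion [2]

Answer: M ≅ ℤ^2 ⊕ ℤ/2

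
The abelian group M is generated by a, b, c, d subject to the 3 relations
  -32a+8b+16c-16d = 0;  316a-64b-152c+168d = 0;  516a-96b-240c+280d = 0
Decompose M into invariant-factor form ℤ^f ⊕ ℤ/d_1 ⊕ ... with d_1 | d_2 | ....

Answer: M ≅ ℤ^1 ⊕ ℤ/4 ⊕ ℤ/8 ⊕ ℤ/24

Derivation:
rank_ℚ(R)=3; free=4−3=1
SNF(R) diag = [4, 8, 24] → torsion [4, 8, 24]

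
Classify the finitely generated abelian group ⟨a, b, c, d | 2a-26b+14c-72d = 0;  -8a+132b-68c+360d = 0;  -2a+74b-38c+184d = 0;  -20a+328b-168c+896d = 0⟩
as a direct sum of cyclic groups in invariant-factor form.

Answer: M ≅ ℤ/2 ⊕ ℤ/4 ⊕ ℤ/8 ⊕ ℤ/8

Derivation:
rank_ℚ(R)=4; free=4−4=0
SNF(R) diag = [2, 4, 8, 8] → torsion [2, 4, 8, 8]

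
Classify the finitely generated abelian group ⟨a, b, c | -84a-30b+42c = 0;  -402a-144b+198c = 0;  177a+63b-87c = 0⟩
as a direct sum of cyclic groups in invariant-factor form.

rank_ℚ(R)=3; free=3−3=0
SNF(R) diag = [3, 6, 6] → torsion [3, 6, 6]

Answer: M ≅ ℤ/3 ⊕ ℤ/6 ⊕ ℤ/6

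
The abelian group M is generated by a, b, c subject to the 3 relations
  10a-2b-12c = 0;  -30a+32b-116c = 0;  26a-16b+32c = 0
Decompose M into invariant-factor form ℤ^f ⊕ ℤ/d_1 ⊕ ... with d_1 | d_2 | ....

Answer: M ≅ ℤ/2 ⊕ ℤ/2 ⊕ ℤ/4

Derivation:
rank_ℚ(R)=3; free=3−3=0
SNF(R) diag = [2, 2, 4] → torsion [2, 2, 4]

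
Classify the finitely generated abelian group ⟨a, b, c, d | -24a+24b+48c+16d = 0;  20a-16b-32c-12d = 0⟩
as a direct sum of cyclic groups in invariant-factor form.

rank_ℚ(R)=2; free=4−2=2
SNF(R) diag = [4, 8] → torsion [4, 8]

Answer: M ≅ ℤ^2 ⊕ ℤ/4 ⊕ ℤ/8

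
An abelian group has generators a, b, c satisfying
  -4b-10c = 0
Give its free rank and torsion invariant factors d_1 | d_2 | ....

rank_ℚ(R)=1; free=3−1=2
SNF(R) diag = [2] → torsion [2]

Answer: M ≅ ℤ^2 ⊕ ℤ/2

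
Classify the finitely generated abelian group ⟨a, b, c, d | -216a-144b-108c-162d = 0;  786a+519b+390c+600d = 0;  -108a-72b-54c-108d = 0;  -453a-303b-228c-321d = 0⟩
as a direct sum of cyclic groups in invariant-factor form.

rank_ℚ(R)=4; free=4−4=0
SNF(R) diag = [3, 9, 18, 54] → torsion [3, 9, 18, 54]

Answer: M ≅ ℤ/3 ⊕ ℤ/9 ⊕ ℤ/18 ⊕ ℤ/54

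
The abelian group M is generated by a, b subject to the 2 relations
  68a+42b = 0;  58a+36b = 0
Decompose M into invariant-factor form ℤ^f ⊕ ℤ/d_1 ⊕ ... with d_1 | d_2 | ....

Answer: M ≅ ℤ/2 ⊕ ℤ/6

Derivation:
rank_ℚ(R)=2; free=2−2=0
SNF(R) diag = [2, 6] → torsion [2, 6]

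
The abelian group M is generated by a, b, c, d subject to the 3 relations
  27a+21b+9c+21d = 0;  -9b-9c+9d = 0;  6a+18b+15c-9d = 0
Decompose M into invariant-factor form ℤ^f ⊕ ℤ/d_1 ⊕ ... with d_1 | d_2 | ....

rank_ℚ(R)=3; free=4−3=1
SNF(R) diag = [3, 3, 9] → torsion [3, 3, 9]

Answer: M ≅ ℤ^1 ⊕ ℤ/3 ⊕ ℤ/3 ⊕ ℤ/9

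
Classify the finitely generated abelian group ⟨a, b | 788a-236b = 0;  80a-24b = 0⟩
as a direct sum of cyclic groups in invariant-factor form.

Answer: M ≅ ℤ/4 ⊕ ℤ/8

Derivation:
rank_ℚ(R)=2; free=2−2=0
SNF(R) diag = [4, 8] → torsion [4, 8]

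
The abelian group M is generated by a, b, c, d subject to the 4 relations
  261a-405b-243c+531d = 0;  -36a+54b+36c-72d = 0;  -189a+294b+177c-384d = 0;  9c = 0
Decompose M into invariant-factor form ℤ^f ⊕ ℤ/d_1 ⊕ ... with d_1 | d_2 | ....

rank_ℚ(R)=4; free=4−4=0
SNF(R) diag = [3, 9, 9, 18] → torsion [3, 9, 9, 18]

Answer: M ≅ ℤ/3 ⊕ ℤ/9 ⊕ ℤ/9 ⊕ ℤ/18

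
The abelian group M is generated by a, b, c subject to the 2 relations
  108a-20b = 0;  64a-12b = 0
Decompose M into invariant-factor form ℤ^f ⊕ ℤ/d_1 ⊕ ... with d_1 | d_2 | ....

rank_ℚ(R)=2; free=3−2=1
SNF(R) diag = [4, 4] → torsion [4, 4]

Answer: M ≅ ℤ^1 ⊕ ℤ/4 ⊕ ℤ/4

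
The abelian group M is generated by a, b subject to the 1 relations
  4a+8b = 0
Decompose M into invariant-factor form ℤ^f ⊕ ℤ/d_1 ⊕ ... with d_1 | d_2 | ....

Answer: M ≅ ℤ^1 ⊕ ℤ/4

Derivation:
rank_ℚ(R)=1; free=2−1=1
SNF(R) diag = [4] → torsion [4]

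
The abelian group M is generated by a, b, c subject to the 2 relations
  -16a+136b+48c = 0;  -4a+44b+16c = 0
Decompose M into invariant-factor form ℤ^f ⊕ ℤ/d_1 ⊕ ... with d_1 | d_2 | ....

Answer: M ≅ ℤ^1 ⊕ ℤ/4 ⊕ ℤ/8

Derivation:
rank_ℚ(R)=2; free=3−2=1
SNF(R) diag = [4, 8] → torsion [4, 8]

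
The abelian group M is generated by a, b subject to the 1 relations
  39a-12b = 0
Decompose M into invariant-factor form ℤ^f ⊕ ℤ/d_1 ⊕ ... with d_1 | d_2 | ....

rank_ℚ(R)=1; free=2−1=1
SNF(R) diag = [3] → torsion [3]

Answer: M ≅ ℤ^1 ⊕ ℤ/3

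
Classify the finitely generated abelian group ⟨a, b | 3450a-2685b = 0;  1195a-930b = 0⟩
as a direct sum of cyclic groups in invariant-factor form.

Answer: M ≅ ℤ/5 ⊕ ℤ/15

Derivation:
rank_ℚ(R)=2; free=2−2=0
SNF(R) diag = [5, 15] → torsion [5, 15]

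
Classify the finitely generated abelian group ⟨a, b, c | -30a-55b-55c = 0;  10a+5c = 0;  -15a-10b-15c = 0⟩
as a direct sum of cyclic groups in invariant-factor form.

rank_ℚ(R)=3; free=3−3=0
SNF(R) diag = [5, 5, 5] → torsion [5, 5, 5]

Answer: M ≅ ℤ/5 ⊕ ℤ/5 ⊕ ℤ/5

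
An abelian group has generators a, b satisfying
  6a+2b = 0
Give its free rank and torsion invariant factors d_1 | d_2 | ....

rank_ℚ(R)=1; free=2−1=1
SNF(R) diag = [2] → torsion [2]

Answer: M ≅ ℤ^1 ⊕ ℤ/2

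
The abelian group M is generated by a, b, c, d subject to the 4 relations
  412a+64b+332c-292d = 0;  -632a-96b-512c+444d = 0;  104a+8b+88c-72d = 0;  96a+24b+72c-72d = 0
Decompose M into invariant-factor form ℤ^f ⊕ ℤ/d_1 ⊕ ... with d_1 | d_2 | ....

Answer: M ≅ ℤ/4 ⊕ ℤ/4 ⊕ ℤ/8 ⊕ ℤ/24

Derivation:
rank_ℚ(R)=4; free=4−4=0
SNF(R) diag = [4, 4, 8, 24] → torsion [4, 4, 8, 24]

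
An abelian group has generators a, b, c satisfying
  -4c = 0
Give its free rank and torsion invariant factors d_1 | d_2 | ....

Answer: M ≅ ℤ^2 ⊕ ℤ/4

Derivation:
rank_ℚ(R)=1; free=3−1=2
SNF(R) diag = [4] → torsion [4]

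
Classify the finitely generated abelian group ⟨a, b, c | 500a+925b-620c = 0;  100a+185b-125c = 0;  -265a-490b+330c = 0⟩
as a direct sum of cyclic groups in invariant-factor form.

Answer: M ≅ ℤ/5 ⊕ ℤ/5 ⊕ ℤ/5

Derivation:
rank_ℚ(R)=3; free=3−3=0
SNF(R) diag = [5, 5, 5] → torsion [5, 5, 5]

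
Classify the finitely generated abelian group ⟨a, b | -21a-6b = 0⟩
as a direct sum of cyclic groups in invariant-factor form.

Answer: M ≅ ℤ^1 ⊕ ℤ/3

Derivation:
rank_ℚ(R)=1; free=2−1=1
SNF(R) diag = [3] → torsion [3]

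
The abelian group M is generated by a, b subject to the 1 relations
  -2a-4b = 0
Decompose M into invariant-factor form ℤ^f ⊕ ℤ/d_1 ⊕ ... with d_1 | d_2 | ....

Answer: M ≅ ℤ^1 ⊕ ℤ/2

Derivation:
rank_ℚ(R)=1; free=2−1=1
SNF(R) diag = [2] → torsion [2]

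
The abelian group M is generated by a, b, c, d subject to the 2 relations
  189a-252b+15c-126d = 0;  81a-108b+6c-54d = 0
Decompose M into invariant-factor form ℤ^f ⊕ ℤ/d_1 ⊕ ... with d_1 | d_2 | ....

Answer: M ≅ ℤ^2 ⊕ ℤ/3 ⊕ ℤ/9

Derivation:
rank_ℚ(R)=2; free=4−2=2
SNF(R) diag = [3, 9] → torsion [3, 9]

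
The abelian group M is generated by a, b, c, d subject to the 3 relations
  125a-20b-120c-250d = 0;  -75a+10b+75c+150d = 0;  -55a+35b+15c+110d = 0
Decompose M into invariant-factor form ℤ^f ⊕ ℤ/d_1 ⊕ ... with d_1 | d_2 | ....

rank_ℚ(R)=3; free=4−3=1
SNF(R) diag = [5, 5, 15] → torsion [5, 5, 15]

Answer: M ≅ ℤ^1 ⊕ ℤ/5 ⊕ ℤ/5 ⊕ ℤ/15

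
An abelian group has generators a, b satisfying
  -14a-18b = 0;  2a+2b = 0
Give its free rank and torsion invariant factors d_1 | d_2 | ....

rank_ℚ(R)=2; free=2−2=0
SNF(R) diag = [2, 4] → torsion [2, 4]

Answer: M ≅ ℤ/2 ⊕ ℤ/4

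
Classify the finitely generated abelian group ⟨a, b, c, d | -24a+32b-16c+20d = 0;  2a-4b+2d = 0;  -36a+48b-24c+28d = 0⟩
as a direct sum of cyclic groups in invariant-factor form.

Answer: M ≅ ℤ^1 ⊕ ℤ/2 ⊕ ℤ/4 ⊕ ℤ/8

Derivation:
rank_ℚ(R)=3; free=4−3=1
SNF(R) diag = [2, 4, 8] → torsion [2, 4, 8]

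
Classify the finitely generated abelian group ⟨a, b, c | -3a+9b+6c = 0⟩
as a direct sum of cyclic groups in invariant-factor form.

rank_ℚ(R)=1; free=3−1=2
SNF(R) diag = [3] → torsion [3]

Answer: M ≅ ℤ^2 ⊕ ℤ/3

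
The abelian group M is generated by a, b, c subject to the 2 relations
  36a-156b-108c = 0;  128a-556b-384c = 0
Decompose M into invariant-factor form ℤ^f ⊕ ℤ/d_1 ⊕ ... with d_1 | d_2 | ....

Answer: M ≅ ℤ^1 ⊕ ℤ/4 ⊕ ℤ/12

Derivation:
rank_ℚ(R)=2; free=3−2=1
SNF(R) diag = [4, 12] → torsion [4, 12]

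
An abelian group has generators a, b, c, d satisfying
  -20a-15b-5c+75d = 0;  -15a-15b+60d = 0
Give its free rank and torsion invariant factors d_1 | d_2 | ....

Answer: M ≅ ℤ^2 ⊕ ℤ/5 ⊕ ℤ/15

Derivation:
rank_ℚ(R)=2; free=4−2=2
SNF(R) diag = [5, 15] → torsion [5, 15]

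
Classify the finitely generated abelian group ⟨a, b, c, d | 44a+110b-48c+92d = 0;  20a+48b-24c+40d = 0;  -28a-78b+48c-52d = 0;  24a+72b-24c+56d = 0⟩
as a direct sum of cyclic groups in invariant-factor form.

Answer: M ≅ ℤ/2 ⊕ ℤ/4 ⊕ ℤ/8 ⊕ ℤ/24

Derivation:
rank_ℚ(R)=4; free=4−4=0
SNF(R) diag = [2, 4, 8, 24] → torsion [2, 4, 8, 24]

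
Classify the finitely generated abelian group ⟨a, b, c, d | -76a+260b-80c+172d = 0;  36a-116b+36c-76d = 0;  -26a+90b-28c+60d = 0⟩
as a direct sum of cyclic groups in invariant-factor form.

Answer: M ≅ ℤ^1 ⊕ ℤ/2 ⊕ ℤ/4 ⊕ ℤ/12

Derivation:
rank_ℚ(R)=3; free=4−3=1
SNF(R) diag = [2, 4, 12] → torsion [2, 4, 12]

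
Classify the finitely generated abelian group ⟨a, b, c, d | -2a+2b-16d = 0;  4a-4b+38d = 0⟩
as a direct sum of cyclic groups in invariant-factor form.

rank_ℚ(R)=2; free=4−2=2
SNF(R) diag = [2, 6] → torsion [2, 6]

Answer: M ≅ ℤ^2 ⊕ ℤ/2 ⊕ ℤ/6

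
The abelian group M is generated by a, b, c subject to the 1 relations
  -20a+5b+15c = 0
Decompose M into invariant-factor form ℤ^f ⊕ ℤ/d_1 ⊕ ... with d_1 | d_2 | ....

Answer: M ≅ ℤ^2 ⊕ ℤ/5

Derivation:
rank_ℚ(R)=1; free=3−1=2
SNF(R) diag = [5] → torsion [5]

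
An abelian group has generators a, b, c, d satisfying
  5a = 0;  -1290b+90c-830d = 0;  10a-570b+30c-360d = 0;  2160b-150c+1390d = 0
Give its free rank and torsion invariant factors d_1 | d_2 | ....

rank_ℚ(R)=4; free=4−4=0
SNF(R) diag = [5, 10, 30, 30] → torsion [5, 10, 30, 30]

Answer: M ≅ ℤ/5 ⊕ ℤ/10 ⊕ ℤ/30 ⊕ ℤ/30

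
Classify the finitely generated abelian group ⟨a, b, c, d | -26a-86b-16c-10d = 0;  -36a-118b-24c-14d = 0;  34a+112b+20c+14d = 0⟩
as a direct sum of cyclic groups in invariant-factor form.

rank_ℚ(R)=3; free=4−3=1
SNF(R) diag = [2, 2, 6] → torsion [2, 2, 6]

Answer: M ≅ ℤ^1 ⊕ ℤ/2 ⊕ ℤ/2 ⊕ ℤ/6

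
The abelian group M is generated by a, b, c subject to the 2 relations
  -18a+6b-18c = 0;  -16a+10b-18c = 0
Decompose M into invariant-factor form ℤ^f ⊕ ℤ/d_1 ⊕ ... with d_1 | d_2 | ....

Answer: M ≅ ℤ^1 ⊕ ℤ/2 ⊕ ℤ/6

Derivation:
rank_ℚ(R)=2; free=3−2=1
SNF(R) diag = [2, 6] → torsion [2, 6]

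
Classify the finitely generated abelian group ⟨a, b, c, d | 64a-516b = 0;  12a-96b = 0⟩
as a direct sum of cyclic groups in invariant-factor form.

rank_ℚ(R)=2; free=4−2=2
SNF(R) diag = [4, 12] → torsion [4, 12]

Answer: M ≅ ℤ^2 ⊕ ℤ/4 ⊕ ℤ/12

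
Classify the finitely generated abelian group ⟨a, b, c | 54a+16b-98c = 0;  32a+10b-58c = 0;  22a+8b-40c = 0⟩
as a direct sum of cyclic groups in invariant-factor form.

Answer: M ≅ ℤ/2 ⊕ ℤ/2 ⊕ ℤ/2

Derivation:
rank_ℚ(R)=3; free=3−3=0
SNF(R) diag = [2, 2, 2] → torsion [2, 2, 2]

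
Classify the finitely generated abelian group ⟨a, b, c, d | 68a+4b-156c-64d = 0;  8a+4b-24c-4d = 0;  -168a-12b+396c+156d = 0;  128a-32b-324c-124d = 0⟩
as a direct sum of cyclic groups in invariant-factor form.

Answer: M ≅ ℤ/4 ⊕ ℤ/12 ⊕ ℤ/36 ⊕ ℤ/36

Derivation:
rank_ℚ(R)=4; free=4−4=0
SNF(R) diag = [4, 12, 36, 36] → torsion [4, 12, 36, 36]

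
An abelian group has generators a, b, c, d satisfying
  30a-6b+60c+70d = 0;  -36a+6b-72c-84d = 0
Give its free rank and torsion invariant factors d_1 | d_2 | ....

Answer: M ≅ ℤ^2 ⊕ ℤ/2 ⊕ ℤ/6

Derivation:
rank_ℚ(R)=2; free=4−2=2
SNF(R) diag = [2, 6] → torsion [2, 6]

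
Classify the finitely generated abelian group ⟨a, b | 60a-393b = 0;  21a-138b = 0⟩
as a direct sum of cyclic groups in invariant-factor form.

Answer: M ≅ ℤ/3 ⊕ ℤ/9

Derivation:
rank_ℚ(R)=2; free=2−2=0
SNF(R) diag = [3, 9] → torsion [3, 9]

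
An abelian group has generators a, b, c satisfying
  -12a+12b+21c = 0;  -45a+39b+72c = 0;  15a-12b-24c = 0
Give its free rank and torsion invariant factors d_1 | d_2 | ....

rank_ℚ(R)=3; free=3−3=0
SNF(R) diag = [3, 3, 9] → torsion [3, 3, 9]

Answer: M ≅ ℤ/3 ⊕ ℤ/3 ⊕ ℤ/9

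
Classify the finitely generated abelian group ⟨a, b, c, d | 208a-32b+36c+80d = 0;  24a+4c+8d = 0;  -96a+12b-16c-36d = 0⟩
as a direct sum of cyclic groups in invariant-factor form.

rank_ℚ(R)=3; free=4−3=1
SNF(R) diag = [4, 4, 8] → torsion [4, 4, 8]

Answer: M ≅ ℤ^1 ⊕ ℤ/4 ⊕ ℤ/4 ⊕ ℤ/8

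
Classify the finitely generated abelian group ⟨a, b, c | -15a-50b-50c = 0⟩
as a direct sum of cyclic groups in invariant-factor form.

Answer: M ≅ ℤ^2 ⊕ ℤ/5

Derivation:
rank_ℚ(R)=1; free=3−1=2
SNF(R) diag = [5] → torsion [5]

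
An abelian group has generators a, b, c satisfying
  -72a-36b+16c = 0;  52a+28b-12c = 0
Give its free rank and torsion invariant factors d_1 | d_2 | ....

Answer: M ≅ ℤ^1 ⊕ ℤ/4 ⊕ ℤ/4

Derivation:
rank_ℚ(R)=2; free=3−2=1
SNF(R) diag = [4, 4] → torsion [4, 4]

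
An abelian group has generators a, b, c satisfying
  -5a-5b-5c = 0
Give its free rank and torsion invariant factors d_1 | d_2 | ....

Answer: M ≅ ℤ^2 ⊕ ℤ/5

Derivation:
rank_ℚ(R)=1; free=3−1=2
SNF(R) diag = [5] → torsion [5]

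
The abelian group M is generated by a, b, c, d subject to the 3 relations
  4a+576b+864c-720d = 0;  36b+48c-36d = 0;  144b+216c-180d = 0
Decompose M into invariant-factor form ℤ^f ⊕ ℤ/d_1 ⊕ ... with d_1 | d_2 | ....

rank_ℚ(R)=3; free=4−3=1
SNF(R) diag = [4, 12, 36] → torsion [4, 12, 36]

Answer: M ≅ ℤ^1 ⊕ ℤ/4 ⊕ ℤ/12 ⊕ ℤ/36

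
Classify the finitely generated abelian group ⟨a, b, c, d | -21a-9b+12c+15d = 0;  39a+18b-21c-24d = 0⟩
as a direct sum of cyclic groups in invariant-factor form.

rank_ℚ(R)=2; free=4−2=2
SNF(R) diag = [3, 9] → torsion [3, 9]

Answer: M ≅ ℤ^2 ⊕ ℤ/3 ⊕ ℤ/9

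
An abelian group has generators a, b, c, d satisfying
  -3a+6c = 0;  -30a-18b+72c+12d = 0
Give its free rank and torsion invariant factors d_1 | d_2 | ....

Answer: M ≅ ℤ^2 ⊕ ℤ/3 ⊕ ℤ/6

Derivation:
rank_ℚ(R)=2; free=4−2=2
SNF(R) diag = [3, 6] → torsion [3, 6]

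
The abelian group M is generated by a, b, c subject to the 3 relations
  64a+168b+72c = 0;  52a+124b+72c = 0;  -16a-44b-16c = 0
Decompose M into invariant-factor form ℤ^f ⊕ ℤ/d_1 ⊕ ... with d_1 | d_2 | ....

rank_ℚ(R)=3; free=3−3=0
SNF(R) diag = [4, 4, 8] → torsion [4, 4, 8]

Answer: M ≅ ℤ/4 ⊕ ℤ/4 ⊕ ℤ/8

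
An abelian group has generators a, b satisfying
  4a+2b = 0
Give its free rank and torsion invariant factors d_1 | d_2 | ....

rank_ℚ(R)=1; free=2−1=1
SNF(R) diag = [2] → torsion [2]

Answer: M ≅ ℤ^1 ⊕ ℤ/2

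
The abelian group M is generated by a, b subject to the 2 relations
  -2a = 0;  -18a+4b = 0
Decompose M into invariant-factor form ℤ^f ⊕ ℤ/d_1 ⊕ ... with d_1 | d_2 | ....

rank_ℚ(R)=2; free=2−2=0
SNF(R) diag = [2, 4] → torsion [2, 4]

Answer: M ≅ ℤ/2 ⊕ ℤ/4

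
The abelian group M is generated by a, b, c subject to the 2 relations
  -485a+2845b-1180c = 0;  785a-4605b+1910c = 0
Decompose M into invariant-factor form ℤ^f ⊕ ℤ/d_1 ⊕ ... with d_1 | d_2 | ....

Answer: M ≅ ℤ^1 ⊕ ℤ/5 ⊕ ℤ/10

Derivation:
rank_ℚ(R)=2; free=3−2=1
SNF(R) diag = [5, 10] → torsion [5, 10]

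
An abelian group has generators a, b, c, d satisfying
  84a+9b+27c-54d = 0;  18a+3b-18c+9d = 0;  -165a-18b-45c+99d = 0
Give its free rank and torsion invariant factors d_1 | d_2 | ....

Answer: M ≅ ℤ^1 ⊕ ℤ/3 ⊕ ℤ/3 ⊕ ℤ/9

Derivation:
rank_ℚ(R)=3; free=4−3=1
SNF(R) diag = [3, 3, 9] → torsion [3, 3, 9]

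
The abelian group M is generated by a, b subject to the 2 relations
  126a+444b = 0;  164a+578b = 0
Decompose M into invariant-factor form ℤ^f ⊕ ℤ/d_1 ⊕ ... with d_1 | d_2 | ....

rank_ℚ(R)=2; free=2−2=0
SNF(R) diag = [2, 6] → torsion [2, 6]

Answer: M ≅ ℤ/2 ⊕ ℤ/6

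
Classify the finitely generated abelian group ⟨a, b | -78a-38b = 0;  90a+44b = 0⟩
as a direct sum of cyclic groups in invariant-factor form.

Answer: M ≅ ℤ/2 ⊕ ℤ/6

Derivation:
rank_ℚ(R)=2; free=2−2=0
SNF(R) diag = [2, 6] → torsion [2, 6]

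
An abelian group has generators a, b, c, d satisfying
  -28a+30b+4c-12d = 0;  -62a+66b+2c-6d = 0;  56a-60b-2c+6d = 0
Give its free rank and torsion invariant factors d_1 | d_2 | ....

Answer: M ≅ ℤ^1 ⊕ ℤ/2 ⊕ ℤ/6 ⊕ ℤ/6

Derivation:
rank_ℚ(R)=3; free=4−3=1
SNF(R) diag = [2, 6, 6] → torsion [2, 6, 6]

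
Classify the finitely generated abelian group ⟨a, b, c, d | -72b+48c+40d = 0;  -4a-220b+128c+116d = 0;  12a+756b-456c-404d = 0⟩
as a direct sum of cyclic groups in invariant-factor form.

Answer: M ≅ ℤ^1 ⊕ ℤ/4 ⊕ ℤ/8 ⊕ ℤ/24

Derivation:
rank_ℚ(R)=3; free=4−3=1
SNF(R) diag = [4, 8, 24] → torsion [4, 8, 24]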